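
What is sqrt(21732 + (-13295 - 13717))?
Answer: 4*I*sqrt(330) ≈ 72.664*I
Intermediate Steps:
sqrt(21732 + (-13295 - 13717)) = sqrt(21732 - 27012) = sqrt(-5280) = 4*I*sqrt(330)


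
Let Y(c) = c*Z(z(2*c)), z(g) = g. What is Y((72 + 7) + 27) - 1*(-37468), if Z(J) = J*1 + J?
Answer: 82412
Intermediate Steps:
Z(J) = 2*J (Z(J) = J + J = 2*J)
Y(c) = 4*c² (Y(c) = c*(2*(2*c)) = c*(4*c) = 4*c²)
Y((72 + 7) + 27) - 1*(-37468) = 4*((72 + 7) + 27)² - 1*(-37468) = 4*(79 + 27)² + 37468 = 4*106² + 37468 = 4*11236 + 37468 = 44944 + 37468 = 82412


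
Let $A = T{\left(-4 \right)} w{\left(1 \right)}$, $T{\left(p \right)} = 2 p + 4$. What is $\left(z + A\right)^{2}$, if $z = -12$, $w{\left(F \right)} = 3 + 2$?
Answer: $1024$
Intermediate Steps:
$T{\left(p \right)} = 4 + 2 p$
$w{\left(F \right)} = 5$
$A = -20$ ($A = \left(4 + 2 \left(-4\right)\right) 5 = \left(4 - 8\right) 5 = \left(-4\right) 5 = -20$)
$\left(z + A\right)^{2} = \left(-12 - 20\right)^{2} = \left(-32\right)^{2} = 1024$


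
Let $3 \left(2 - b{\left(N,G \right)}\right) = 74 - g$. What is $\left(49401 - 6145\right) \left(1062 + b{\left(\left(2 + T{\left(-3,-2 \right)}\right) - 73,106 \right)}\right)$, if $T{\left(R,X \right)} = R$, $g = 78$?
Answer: $\frac{138246176}{3} \approx 4.6082 \cdot 10^{7}$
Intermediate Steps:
$b{\left(N,G \right)} = \frac{10}{3}$ ($b{\left(N,G \right)} = 2 - \frac{74 - 78}{3} = 2 - - \frac{4}{3} = 2 + \frac{4}{3} = \frac{10}{3}$)
$\left(49401 - 6145\right) \left(1062 + b{\left(\left(2 + T{\left(-3,-2 \right)}\right) - 73,106 \right)}\right) = \left(49401 - 6145\right) \left(1062 + \frac{10}{3}\right) = 43256 \cdot \frac{3196}{3} = \frac{138246176}{3}$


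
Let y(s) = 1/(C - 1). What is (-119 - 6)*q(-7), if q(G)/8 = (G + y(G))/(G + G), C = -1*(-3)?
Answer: -3250/7 ≈ -464.29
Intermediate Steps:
C = 3
y(s) = 1/2 (y(s) = 1/(3 - 1) = 1/2)
q(G) = 4*(1/2 + G)/G (q(G) = 8*((G + 1/2)/(G + G)) = 8*((1/2 + G)/((2*G))) = 8*((1/2 + G)*(1/(2*G))) = 8*((1/2 + G)/(2*G)) = 4*(1/2 + G)/G)
(-119 - 6)*q(-7) = (-119 - 6)*(4 + 2/(-7)) = -125*(4 + 2*(-1/7)) = -125*(4 - 2/7) = -125*26/7 = -3250/7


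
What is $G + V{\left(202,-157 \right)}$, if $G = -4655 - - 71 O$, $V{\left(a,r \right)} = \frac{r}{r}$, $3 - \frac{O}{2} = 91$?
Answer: $-17150$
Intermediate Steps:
$O = -176$ ($O = 6 - 182 = -176$)
$V{\left(a,r \right)} = 1$
$G = -17151$ ($G = -4655 - \left(-71\right) \left(-176\right) = -4655 - 12496 = -17151$)
$G + V{\left(202,-157 \right)} = -17151 + 1 = -17150$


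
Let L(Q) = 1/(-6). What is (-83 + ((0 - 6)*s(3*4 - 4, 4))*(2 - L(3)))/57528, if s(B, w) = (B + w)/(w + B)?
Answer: -4/2397 ≈ -0.0016688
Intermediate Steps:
L(Q) = -⅙
s(B, w) = 1 (s(B, w) = (B + w)/(B + w) = 1)
(-83 + ((0 - 6)*s(3*4 - 4, 4))*(2 - L(3)))/57528 = (-83 + ((0 - 6)*1)*(2 - 1*(-⅙)))/57528 = (-83 + (-6*1)*(2 + ⅙))*(1/57528) = (-83 - 6*13/6)*(1/57528) = (-83 - 13)*(1/57528) = -96*1/57528 = -4/2397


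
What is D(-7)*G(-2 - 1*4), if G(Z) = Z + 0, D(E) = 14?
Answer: -84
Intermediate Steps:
G(Z) = Z
D(-7)*G(-2 - 1*4) = 14*(-2 - 1*4) = 14*(-2 - 4) = 14*(-6) = -84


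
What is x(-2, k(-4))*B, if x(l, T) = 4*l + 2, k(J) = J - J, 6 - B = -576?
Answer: -3492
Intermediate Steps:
B = 582 (B = 6 - 1*(-576) = 6 + 576 = 582)
k(J) = 0
x(l, T) = 2 + 4*l
x(-2, k(-4))*B = (2 + 4*(-2))*582 = (2 - 8)*582 = -6*582 = -3492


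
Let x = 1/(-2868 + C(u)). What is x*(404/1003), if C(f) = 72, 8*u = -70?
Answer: -101/701097 ≈ -0.00014406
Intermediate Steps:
u = -35/4 (u = (1/8)*(-70) = -35/4 ≈ -8.7500)
x = -1/2796 (x = 1/(-2868 + 72) = 1/(-2796) = -1/2796 ≈ -0.00035765)
x*(404/1003) = -101/(699*1003) = -1/2796*404/1003 = -101/701097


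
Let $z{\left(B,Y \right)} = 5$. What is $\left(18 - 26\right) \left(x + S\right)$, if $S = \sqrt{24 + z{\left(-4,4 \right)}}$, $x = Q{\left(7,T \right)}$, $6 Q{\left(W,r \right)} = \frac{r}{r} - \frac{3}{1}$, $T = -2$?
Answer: $\frac{8}{3} - 8 \sqrt{29} \approx -40.415$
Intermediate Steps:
$Q{\left(W,r \right)} = - \frac{1}{3}$ ($Q{\left(W,r \right)} = \frac{\frac{r}{r} - \frac{3}{1}}{6} = \frac{1 - 3}{6} = \frac{1}{6} \left(-2\right) = - \frac{1}{3}$)
$x = - \frac{1}{3} \approx -0.33333$
$S = \sqrt{29}$ ($S = \sqrt{24 + 5} = \sqrt{29} \approx 5.3852$)
$\left(18 - 26\right) \left(x + S\right) = \left(18 - 26\right) \left(- \frac{1}{3} + \sqrt{29}\right) = - 8 \left(- \frac{1}{3} + \sqrt{29}\right) = \frac{8}{3} - 8 \sqrt{29}$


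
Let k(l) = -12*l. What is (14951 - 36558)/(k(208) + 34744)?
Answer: -21607/32248 ≈ -0.67003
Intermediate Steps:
(14951 - 36558)/(k(208) + 34744) = (14951 - 36558)/(-12*208 + 34744) = -21607/(-2496 + 34744) = -21607/32248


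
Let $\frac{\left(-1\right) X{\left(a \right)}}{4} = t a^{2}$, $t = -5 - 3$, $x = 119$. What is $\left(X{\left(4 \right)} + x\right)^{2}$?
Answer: $398161$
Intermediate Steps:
$t = -8$ ($t = -5 - 3 = -8$)
$X{\left(a \right)} = 32 a^{2}$ ($X{\left(a \right)} = - 4 \left(- 8 a^{2}\right) = 32 a^{2}$)
$\left(X{\left(4 \right)} + x\right)^{2} = \left(32 \cdot 4^{2} + 119\right)^{2} = \left(32 \cdot 16 + 119\right)^{2} = \left(512 + 119\right)^{2} = 631^{2} = 398161$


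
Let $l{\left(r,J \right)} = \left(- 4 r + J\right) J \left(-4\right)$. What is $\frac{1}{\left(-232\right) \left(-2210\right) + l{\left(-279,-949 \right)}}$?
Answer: $\frac{1}{1146652} \approx 8.721 \cdot 10^{-7}$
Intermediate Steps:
$l{\left(r,J \right)} = - 4 J \left(J - 4 r\right)$ ($l{\left(r,J \right)} = \left(J - 4 r\right) J \left(-4\right) = J \left(J - 4 r\right) \left(-4\right) = - 4 J \left(J - 4 r\right)$)
$\frac{1}{\left(-232\right) \left(-2210\right) + l{\left(-279,-949 \right)}} = \frac{1}{\left(-232\right) \left(-2210\right) + 4 \left(-949\right) \left(\left(-1\right) \left(-949\right) + 4 \left(-279\right)\right)} = \frac{1}{512720 + 4 \left(-949\right) \left(949 - 1116\right)} = \frac{1}{512720 + 4 \left(-949\right) \left(-167\right)} = \frac{1}{512720 + 633932} = \frac{1}{1146652}$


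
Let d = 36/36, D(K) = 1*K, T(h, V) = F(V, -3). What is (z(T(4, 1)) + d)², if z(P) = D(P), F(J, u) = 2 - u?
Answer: 36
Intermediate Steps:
T(h, V) = 5 (T(h, V) = 2 - 1*(-3) = 2 + 3 = 5)
D(K) = K
z(P) = P
d = 1 (d = 36*(1/36) = 1)
(z(T(4, 1)) + d)² = (5 + 1)² = 6² = 36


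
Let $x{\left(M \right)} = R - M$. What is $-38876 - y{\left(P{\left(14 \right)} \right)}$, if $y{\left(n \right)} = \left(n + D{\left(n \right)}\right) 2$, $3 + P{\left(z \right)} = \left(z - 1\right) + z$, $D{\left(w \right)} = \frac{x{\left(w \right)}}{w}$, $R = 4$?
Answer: $- \frac{116767}{3} \approx -38922.0$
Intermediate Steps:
$x{\left(M \right)} = 4 - M$
$D{\left(w \right)} = \frac{4 - w}{w}$
$P{\left(z \right)} = -4 + 2 z$ ($P{\left(z \right)} = -3 + \left(\left(z - 1\right) + z\right) = -3 + \left(\left(-1 + z\right) + z\right) = -3 + \left(-1 + 2 z\right) = -4 + 2 z$)
$y{\left(n \right)} = 2 n + \frac{2 \left(4 - n\right)}{n}$ ($y{\left(n \right)} = \left(n + \frac{4 - n}{n}\right) 2 = 2 n + \frac{2 \left(4 - n\right)}{n}$)
$-38876 - y{\left(P{\left(14 \right)} \right)} = -38876 - \left(-2 + 2 \left(-4 + 2 \cdot 14\right) + \frac{8}{-4 + 2 \cdot 14}\right) = -38876 - \left(-2 + 2 \left(-4 + 28\right) + \frac{8}{-4 + 28}\right) = -38876 - \left(-2 + 2 \cdot 24 + \frac{8}{24}\right) = -38876 - \left(-2 + 48 + 8 \cdot \frac{1}{24}\right) = -38876 - \left(-2 + 48 + \frac{1}{3}\right) = -38876 - \frac{139}{3} = - \frac{116767}{3}$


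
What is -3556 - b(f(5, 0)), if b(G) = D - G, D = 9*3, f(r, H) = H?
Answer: -3583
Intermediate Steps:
D = 27
b(G) = 27 - G
-3556 - b(f(5, 0)) = -3556 - (27 - 1*0) = -3556 - (27 + 0) = -3556 - 1*27 = -3556 - 27 = -3583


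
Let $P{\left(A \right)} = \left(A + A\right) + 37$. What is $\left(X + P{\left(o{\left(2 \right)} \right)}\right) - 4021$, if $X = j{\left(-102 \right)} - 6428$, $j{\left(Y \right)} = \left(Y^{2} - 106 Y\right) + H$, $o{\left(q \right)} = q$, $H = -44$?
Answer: $10764$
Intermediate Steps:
$j{\left(Y \right)} = -44 + Y^{2} - 106 Y$ ($j{\left(Y \right)} = \left(Y^{2} - 106 Y\right) - 44 = -44 + Y^{2} - 106 Y$)
$P{\left(A \right)} = 37 + 2 A$ ($P{\left(A \right)} = 2 A + 37 = 37 + 2 A$)
$X = 14744$ ($X = \left(-44 + \left(-102\right)^{2} - -10812\right) - 6428 = \left(-44 + 10404 + 10812\right) - 6428 = 21172 - 6428 = 14744$)
$\left(X + P{\left(o{\left(2 \right)} \right)}\right) - 4021 = \left(14744 + \left(37 + 2 \cdot 2\right)\right) - 4021 = \left(14744 + \left(37 + 4\right)\right) - 4021 = \left(14744 + 41\right) - 4021 = 14785 - 4021 = 10764$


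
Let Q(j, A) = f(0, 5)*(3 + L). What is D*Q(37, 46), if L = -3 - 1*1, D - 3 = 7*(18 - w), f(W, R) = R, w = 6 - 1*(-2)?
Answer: -365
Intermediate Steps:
w = 8 (w = 6 + 2 = 8)
D = 73 (D = 3 + 7*(18 - 1*8) = 3 + 7*(18 - 8) = 3 + 7*10 = 3 + 70 = 73)
L = -4 (L = -3 - 1 = -4)
Q(j, A) = -5 (Q(j, A) = 5*(3 - 4) = 5*(-1) = -5)
D*Q(37, 46) = 73*(-5) = -365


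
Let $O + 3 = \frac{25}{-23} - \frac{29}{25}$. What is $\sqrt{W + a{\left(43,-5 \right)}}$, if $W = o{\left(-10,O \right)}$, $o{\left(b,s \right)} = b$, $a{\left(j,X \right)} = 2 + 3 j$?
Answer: $11$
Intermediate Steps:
$O = - \frac{3017}{575}$ ($O = -3 + \left(\frac{25}{-23} - \frac{29}{25}\right) = -3 + \left(25 \left(- \frac{1}{23}\right) - \frac{29}{25}\right) = -3 - \frac{1292}{575} = - \frac{3017}{575} \approx -5.247$)
$W = -10$
$\sqrt{W + a{\left(43,-5 \right)}} = \sqrt{-10 + \left(2 + 3 \cdot 43\right)} = \sqrt{-10 + \left(2 + 129\right)} = \sqrt{-10 + 131} = \sqrt{121} = 11$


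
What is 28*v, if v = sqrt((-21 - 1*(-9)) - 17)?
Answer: 28*I*sqrt(29) ≈ 150.78*I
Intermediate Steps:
v = I*sqrt(29) (v = sqrt((-21 + 9) - 17) = sqrt(-12 - 17) = sqrt(-29) = I*sqrt(29) ≈ 5.3852*I)
28*v = 28*(I*sqrt(29)) = 28*I*sqrt(29)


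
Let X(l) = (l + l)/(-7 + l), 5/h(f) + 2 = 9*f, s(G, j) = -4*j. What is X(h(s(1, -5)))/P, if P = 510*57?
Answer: -1/3607587 ≈ -2.7719e-7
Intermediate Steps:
P = 29070
h(f) = 5/(-2 + 9*f)
X(l) = 2*l/(-7 + l) (X(l) = (2*l)/(-7 + l) = 2*l/(-7 + l))
X(h(s(1, -5)))/P = (2*(5/(-2 + 9*(-4*(-5))))/(-7 + 5/(-2 + 9*(-4*(-5)))))/29070 = (2*(5/(-2 + 9*20))/(-7 + 5/(-2 + 9*20)))*(1/29070) = (2*(5/(-2 + 180))/(-7 + 5/(-2 + 180)))*(1/29070) = (2*(5/178)/(-7 + 5/178))*(1/29070) = (2*(5/178)/(-1241/178))*(1/29070) = (2*(5/178)*(-178/1241))*(1/29070) = -10/1241*1/29070 = -1/3607587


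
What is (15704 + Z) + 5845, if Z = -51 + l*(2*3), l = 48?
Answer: 21786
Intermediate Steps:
Z = 237 (Z = -51 + 48*(2*3) = -51 + 48*6 = -51 + 288 = 237)
(15704 + Z) + 5845 = (15704 + 237) + 5845 = 15941 + 5845 = 21786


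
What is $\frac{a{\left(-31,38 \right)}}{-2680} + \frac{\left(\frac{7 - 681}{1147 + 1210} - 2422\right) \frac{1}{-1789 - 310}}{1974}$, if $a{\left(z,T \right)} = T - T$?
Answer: $\frac{2854664}{4883027541} \approx 0.00058461$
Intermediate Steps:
$a{\left(z,T \right)} = 0$
$\frac{a{\left(-31,38 \right)}}{-2680} + \frac{\left(\frac{7 - 681}{1147 + 1210} - 2422\right) \frac{1}{-1789 - 310}}{1974} = \frac{0}{-2680} + \frac{\left(\frac{7 - 681}{1147 + 1210} - 2422\right) \frac{1}{-1789 - 310}}{1974} = 0 \left(- \frac{1}{2680}\right) + \frac{- \frac{674}{2357} - 2422}{-2099} \cdot \frac{1}{1974} = 0 + \left(\left(-674\right) \frac{1}{2357} - 2422\right) \left(- \frac{1}{2099}\right) \frac{1}{1974} = 0 + \left(- \frac{674}{2357} - 2422\right) \left(- \frac{1}{2099}\right) \frac{1}{1974} = 0 + \left(- \frac{5709328}{2357}\right) \left(- \frac{1}{2099}\right) \frac{1}{1974} = 0 + \frac{5709328}{4947343} \cdot \frac{1}{1974} = 0 + \frac{2854664}{4883027541} = \frac{2854664}{4883027541}$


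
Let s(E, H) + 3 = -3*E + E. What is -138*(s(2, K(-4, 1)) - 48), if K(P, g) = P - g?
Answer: 7590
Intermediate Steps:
s(E, H) = -3 - 2*E (s(E, H) = -3 + (-3*E + E) = -3 - 2*E)
-138*(s(2, K(-4, 1)) - 48) = -138*((-3 - 2*2) - 48) = -138*((-3 - 4) - 48) = -138*(-7 - 48) = -138*(-55) = 7590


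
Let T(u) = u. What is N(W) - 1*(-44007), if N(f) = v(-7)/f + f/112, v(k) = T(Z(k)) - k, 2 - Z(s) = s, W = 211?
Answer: 1040019737/23632 ≈ 44009.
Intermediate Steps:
Z(s) = 2 - s
v(k) = 2 - 2*k (v(k) = (2 - k) - k = 2 - 2*k)
N(f) = 16/f + f/112 (N(f) = (2 - 2*(-7))/f + f/112 = (2 + 14)/f + f*(1/112) = 16/f + f/112)
N(W) - 1*(-44007) = (16/211 + (1/112)*211) - 1*(-44007) = (16*(1/211) + 211/112) + 44007 = (16/211 + 211/112) + 44007 = 46313/23632 + 44007 = 1040019737/23632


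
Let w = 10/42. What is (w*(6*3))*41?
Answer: 1230/7 ≈ 175.71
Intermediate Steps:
w = 5/21 (w = 10*(1/42) = 5/21 ≈ 0.23810)
(w*(6*3))*41 = (5*(6*3)/21)*41 = ((5/21)*18)*41 = (30/7)*41 = 1230/7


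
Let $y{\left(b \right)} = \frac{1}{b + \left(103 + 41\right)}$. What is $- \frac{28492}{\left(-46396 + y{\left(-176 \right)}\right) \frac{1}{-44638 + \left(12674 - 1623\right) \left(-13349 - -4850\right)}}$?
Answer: $- \frac{85673927769728}{1484673} \approx -5.7706 \cdot 10^{7}$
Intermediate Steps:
$y{\left(b \right)} = \frac{1}{144 + b}$ ($y{\left(b \right)} = \frac{1}{b + 144} = \frac{1}{144 + b}$)
$- \frac{28492}{\left(-46396 + y{\left(-176 \right)}\right) \frac{1}{-44638 + \left(12674 - 1623\right) \left(-13349 - -4850\right)}} = - \frac{28492}{\left(-46396 + \frac{1}{144 - 176}\right) \frac{1}{-44638 + \left(12674 - 1623\right) \left(-13349 - -4850\right)}} = - \frac{28492}{\left(-46396 + \frac{1}{-32}\right) \frac{1}{-44638 + 11051 \left(-13349 + \left(-1685 + 6535\right)\right)}} = - \frac{28492}{\left(-46396 - \frac{1}{32}\right) \frac{1}{-44638 + 11051 \left(-13349 + 4850\right)}} = - \frac{28492}{\left(- \frac{1484673}{32}\right) \frac{1}{-44638 + 11051 \left(-8499\right)}} = - \frac{28492}{\left(- \frac{1484673}{32}\right) \frac{1}{-44638 - 93922449}} = - \frac{28492}{\left(- \frac{1484673}{32}\right) \frac{1}{-93967087}} = - \frac{28492}{\left(- \frac{1484673}{32}\right) \left(- \frac{1}{93967087}\right)} = - \frac{28492}{\frac{1484673}{3006946784}} = \left(-28492\right) \frac{3006946784}{1484673} = - \frac{85673927769728}{1484673}$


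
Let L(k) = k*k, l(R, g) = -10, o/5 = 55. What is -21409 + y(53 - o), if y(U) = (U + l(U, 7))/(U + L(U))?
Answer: -525184295/24531 ≈ -21409.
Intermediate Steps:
o = 275 (o = 5*55 = 275)
L(k) = k²
y(U) = (-10 + U)/(U + U²) (y(U) = (U - 10)/(U + U²) = (-10 + U)/(U + U²))
-21409 + y(53 - o) = -21409 + (-10 + (53 - 1*275))/((53 - 1*275)*(1 + (53 - 1*275))) = -21409 + (-10 + (53 - 275))/((53 - 275)*(1 + (53 - 275))) = -21409 + (-10 - 222)/((-222)*(1 - 222)) = -21409 - 1/222*(-232)/(-221) = -21409 - 1/222*(-1/221)*(-232) = -21409 - 116/24531 = -525184295/24531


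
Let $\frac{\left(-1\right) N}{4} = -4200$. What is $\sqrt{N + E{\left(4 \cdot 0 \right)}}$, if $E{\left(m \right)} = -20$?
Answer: $2 \sqrt{4195} \approx 129.54$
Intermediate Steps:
$N = 16800$ ($N = \left(-4\right) \left(-4200\right) = 16800$)
$\sqrt{N + E{\left(4 \cdot 0 \right)}} = \sqrt{16800 - 20} = \sqrt{16780} = 2 \sqrt{4195}$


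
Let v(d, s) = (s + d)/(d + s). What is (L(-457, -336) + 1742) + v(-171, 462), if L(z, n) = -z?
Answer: 2200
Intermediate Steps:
v(d, s) = 1 (v(d, s) = (d + s)/(d + s) = 1)
(L(-457, -336) + 1742) + v(-171, 462) = (-1*(-457) + 1742) + 1 = (457 + 1742) + 1 = 2199 + 1 = 2200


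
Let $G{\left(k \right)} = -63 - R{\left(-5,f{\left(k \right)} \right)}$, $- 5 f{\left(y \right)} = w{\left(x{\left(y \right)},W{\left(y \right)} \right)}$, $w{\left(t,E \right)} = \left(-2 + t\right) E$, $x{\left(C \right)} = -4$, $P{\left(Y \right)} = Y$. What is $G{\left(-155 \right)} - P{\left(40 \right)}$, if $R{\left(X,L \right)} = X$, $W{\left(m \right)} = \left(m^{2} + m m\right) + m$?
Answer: $-98$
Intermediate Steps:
$W{\left(m \right)} = m + 2 m^{2}$ ($W{\left(m \right)} = \left(m^{2} + m^{2}\right) + m = 2 m^{2} + m = m + 2 m^{2}$)
$w{\left(t,E \right)} = E \left(-2 + t\right)$
$f{\left(y \right)} = \frac{6 y \left(1 + 2 y\right)}{5}$ ($f{\left(y \right)} = - \frac{y \left(1 + 2 y\right) \left(-2 - 4\right)}{5} = - \frac{y \left(1 + 2 y\right) \left(-6\right)}{5} = - \frac{\left(-6\right) y \left(1 + 2 y\right)}{5} = \frac{6 y \left(1 + 2 y\right)}{5}$)
$G{\left(k \right)} = -58$ ($G{\left(k \right)} = -63 - -5 = -63 + 5 = -58$)
$G{\left(-155 \right)} - P{\left(40 \right)} = -58 - 40 = -98$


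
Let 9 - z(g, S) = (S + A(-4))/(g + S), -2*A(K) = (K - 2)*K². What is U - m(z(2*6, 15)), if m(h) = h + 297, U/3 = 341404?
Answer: 3071725/3 ≈ 1.0239e+6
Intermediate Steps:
U = 1024212 (U = 3*341404 = 1024212)
A(K) = -K²*(-2 + K)/2 (A(K) = -(K - 2)*K²/2 = -(-2 + K)*K²/2 = -K²*(-2 + K)/2)
z(g, S) = 9 - (48 + S)/(S + g) (z(g, S) = 9 - (S + (½)*(-4)²*(2 - 1*(-4)))/(g + S) = 9 - (S + (½)*16*(2 + 4))/(S + g) = 9 - (S + (½)*16*6)/(S + g) = 9 - (S + 48)/(S + g) = 9 - (48 + S)/(S + g))
m(h) = 297 + h
U - m(z(2*6, 15)) = 1024212 - (297 + (-48 + 8*15 + 9*(2*6))/(15 + 2*6)) = 1024212 - (297 + (-48 + 120 + 9*12)/(15 + 12)) = 1024212 - (297 + (-48 + 120 + 108)/27) = 1024212 - (297 + (1/27)*180) = 1024212 - (297 + 20/3) = 1024212 - 1*911/3 = 1024212 - 911/3 = 3071725/3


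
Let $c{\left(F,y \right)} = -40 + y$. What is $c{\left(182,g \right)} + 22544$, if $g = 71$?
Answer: $22575$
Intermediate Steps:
$c{\left(182,g \right)} + 22544 = \left(-40 + 71\right) + 22544 = 31 + 22544 = 22575$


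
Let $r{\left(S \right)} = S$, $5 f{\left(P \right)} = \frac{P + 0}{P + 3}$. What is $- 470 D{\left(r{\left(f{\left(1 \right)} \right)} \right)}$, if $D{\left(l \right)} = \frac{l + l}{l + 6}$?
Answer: $- \frac{940}{121} \approx -7.7686$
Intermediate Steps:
$f{\left(P \right)} = \frac{P}{5 \left(3 + P\right)}$ ($f{\left(P \right)} = \frac{\left(P + 0\right) \frac{1}{P + 3}}{5} = \frac{P \frac{1}{3 + P}}{5} = \frac{P}{5 \left(3 + P\right)}$)
$D{\left(l \right)} = \frac{2 l}{6 + l}$
$- 470 D{\left(r{\left(f{\left(1 \right)} \right)} \right)} = - 470 \frac{2 \cdot \frac{1}{5} \cdot 1 \frac{1}{3 + 1}}{6 + \frac{1}{5} \cdot 1 \frac{1}{3 + 1}} = - 470 \frac{2 \cdot \frac{1}{5} \cdot 1 \cdot \frac{1}{4}}{6 + \frac{1}{5} \cdot 1 \cdot \frac{1}{4}} = - 470 \cdot 2 \cdot \frac{1}{20} \frac{1}{6 + \frac{1}{20}} = - 470 \cdot 2 \cdot \frac{1}{20} \frac{1}{\frac{121}{20}} = - 470 \cdot 2 \cdot \frac{1}{20} \cdot \frac{20}{121} = \left(-470\right) \frac{2}{121} = - \frac{940}{121}$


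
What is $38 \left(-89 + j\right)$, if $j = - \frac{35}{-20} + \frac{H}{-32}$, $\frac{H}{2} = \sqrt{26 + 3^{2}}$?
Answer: $- \frac{6631}{2} - \frac{19 \sqrt{35}}{8} \approx -3329.6$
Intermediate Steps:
$H = 2 \sqrt{35}$ ($H = 2 \sqrt{26 + 3^{2}} = 2 \sqrt{26 + 9} = 2 \sqrt{35} \approx 11.832$)
$j = \frac{7}{4} - \frac{\sqrt{35}}{16}$ ($j = - \frac{35}{-20} + \frac{2 \sqrt{35}}{-32} = \left(-35\right) \left(- \frac{1}{20}\right) + 2 \sqrt{35} \left(- \frac{1}{32}\right) = \frac{7}{4} - \frac{\sqrt{35}}{16} \approx 1.3802$)
$38 \left(-89 + j\right) = 38 \left(-89 + \left(\frac{7}{4} - \frac{\sqrt{35}}{16}\right)\right) = 38 \left(- \frac{349}{4} - \frac{\sqrt{35}}{16}\right) = - \frac{6631}{2} - \frac{19 \sqrt{35}}{8}$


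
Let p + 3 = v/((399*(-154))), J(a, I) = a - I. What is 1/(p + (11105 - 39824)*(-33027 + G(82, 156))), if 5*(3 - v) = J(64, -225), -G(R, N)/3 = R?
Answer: 153615/146789468331797 ≈ 1.0465e-9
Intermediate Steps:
G(R, N) = -3*R
v = -274/5 (v = 3 - (64 - 1*(-225))/5 = 3 - (64 + 225)/5 = 3 - 1/5*289 = 3 - 289/5 = -274/5 ≈ -54.800)
p = -460708/153615 (p = -3 - 274/(5*(399*(-154))) = -3 - 274/5/(-61446) = -3 - 274/5*(-1/61446) = -3 + 137/153615 = -460708/153615 ≈ -2.9991)
1/(p + (11105 - 39824)*(-33027 + G(82, 156))) = 1/(-460708/153615 + (11105 - 39824)*(-33027 - 3*82)) = 1/(-460708/153615 - 28719*(-33027 - 246)) = 1/(-460708/153615 - 28719*(-33273)) = 1/(-460708/153615 + 955567287) = 1/(146789468331797/153615) = 153615/146789468331797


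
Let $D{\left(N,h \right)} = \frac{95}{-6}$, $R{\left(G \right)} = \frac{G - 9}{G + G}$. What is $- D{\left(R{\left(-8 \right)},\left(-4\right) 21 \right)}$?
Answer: $\frac{95}{6} \approx 15.833$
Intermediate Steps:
$R{\left(G \right)} = \frac{-9 + G}{2 G}$
$D{\left(N,h \right)} = - \frac{95}{6}$ ($D{\left(N,h \right)} = 95 \left(- \frac{1}{6}\right) = - \frac{95}{6}$)
$- D{\left(R{\left(-8 \right)},\left(-4\right) 21 \right)} = \left(-1\right) \left(- \frac{95}{6}\right) = \frac{95}{6}$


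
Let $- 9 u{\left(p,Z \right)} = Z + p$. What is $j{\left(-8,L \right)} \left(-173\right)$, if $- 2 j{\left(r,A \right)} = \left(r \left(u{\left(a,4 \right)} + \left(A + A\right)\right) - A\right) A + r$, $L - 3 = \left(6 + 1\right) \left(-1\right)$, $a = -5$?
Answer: $- \frac{215212}{9} \approx -23912.0$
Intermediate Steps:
$L = -4$ ($L = 3 + \left(6 + 1\right) \left(-1\right) = 3 + 7 \left(-1\right) = 3 - 7 = -4$)
$u{\left(p,Z \right)} = - \frac{Z}{9} - \frac{p}{9}$ ($u{\left(p,Z \right)} = - \frac{Z + p}{9} = - \frac{Z}{9} - \frac{p}{9}$)
$j{\left(r,A \right)} = - \frac{r}{2} - \frac{A \left(- A + r \left(\frac{1}{9} + 2 A\right)\right)}{2}$ ($j{\left(r,A \right)} = - \frac{\left(r \left(\left(\left(- \frac{1}{9}\right) 4 - - \frac{5}{9}\right) + \left(A + A\right)\right) - A\right) A + r}{2} = - \frac{\left(r \left(\left(- \frac{4}{9} + \frac{5}{9}\right) + 2 A\right) - A\right) A + r}{2} = - \frac{\left(r \left(\frac{1}{9} + 2 A\right) - A\right) A + r}{2} = - \frac{\left(- A + r \left(\frac{1}{9} + 2 A\right)\right) A + r}{2} = - \frac{A \left(- A + r \left(\frac{1}{9} + 2 A\right)\right) + r}{2} = - \frac{r + A \left(- A + r \left(\frac{1}{9} + 2 A\right)\right)}{2} = - \frac{r}{2} - \frac{A \left(- A + r \left(\frac{1}{9} + 2 A\right)\right)}{2}$)
$j{\left(-8,L \right)} \left(-173\right) = \left(\frac{\left(-4\right)^{2}}{2} - -4 - - 8 \left(-4\right)^{2} - \left(- \frac{2}{9}\right) \left(-8\right)\right) \left(-173\right) = \left(\frac{1}{2} \cdot 16 + 4 - \left(-8\right) 16 - \frac{16}{9}\right) \left(-173\right) = \left(8 + 4 + 128 - \frac{16}{9}\right) \left(-173\right) = \frac{1244}{9} \left(-173\right) = - \frac{215212}{9}$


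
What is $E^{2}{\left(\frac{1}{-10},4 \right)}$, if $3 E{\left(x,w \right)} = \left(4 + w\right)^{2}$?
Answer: $\frac{4096}{9} \approx 455.11$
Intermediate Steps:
$E{\left(x,w \right)} = \frac{\left(4 + w\right)^{2}}{3}$
$E^{2}{\left(\frac{1}{-10},4 \right)} = \left(\frac{\left(4 + 4\right)^{2}}{3}\right)^{2} = \left(\frac{8^{2}}{3}\right)^{2} = \left(\frac{1}{3} \cdot 64\right)^{2} = \left(\frac{64}{3}\right)^{2} = \frac{4096}{9}$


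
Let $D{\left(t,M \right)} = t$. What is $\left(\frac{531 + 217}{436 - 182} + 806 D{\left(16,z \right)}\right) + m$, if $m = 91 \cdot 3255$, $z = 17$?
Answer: $\frac{39256201}{127} \approx 3.091 \cdot 10^{5}$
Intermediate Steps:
$m = 296205$
$\left(\frac{531 + 217}{436 - 182} + 806 D{\left(16,z \right)}\right) + m = \left(\frac{531 + 217}{436 - 182} + 806 \cdot 16\right) + 296205 = \left(\frac{748}{254} + 12896\right) + 296205 = \left(748 \cdot \frac{1}{254} + 12896\right) + 296205 = \left(\frac{374}{127} + 12896\right) + 296205 = \frac{1638166}{127} + 296205 = \frac{39256201}{127}$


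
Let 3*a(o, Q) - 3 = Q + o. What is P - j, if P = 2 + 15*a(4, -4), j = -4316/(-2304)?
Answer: 8713/576 ≈ 15.127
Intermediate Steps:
a(o, Q) = 1 + Q/3 + o/3 (a(o, Q) = 1 + (Q + o)/3 = 1 + (Q/3 + o/3) = 1 + Q/3 + o/3)
j = 1079/576 (j = -4316*(-1/2304) = 1079/576 ≈ 1.8733)
P = 17 (P = 2 + 15*(1 + (1/3)*(-4) + (1/3)*4) = 2 + 15*(1 - 4/3 + 4/3) = 2 + 15*1 = 2 + 15 = 17)
P - j = 17 - 1*1079/576 = 17 - 1079/576 = 8713/576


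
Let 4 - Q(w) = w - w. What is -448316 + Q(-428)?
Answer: -448312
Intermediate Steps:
Q(w) = 4 (Q(w) = 4 - (w - w) = 4 - 1*0 = 4 + 0 = 4)
-448316 + Q(-428) = -448316 + 4 = -448312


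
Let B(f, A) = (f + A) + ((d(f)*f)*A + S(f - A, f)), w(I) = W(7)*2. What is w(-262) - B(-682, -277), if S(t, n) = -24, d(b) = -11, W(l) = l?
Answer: 2079051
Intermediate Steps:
w(I) = 14 (w(I) = 7*2 = 14)
B(f, A) = -24 + A + f - 11*A*f (B(f, A) = (f + A) + ((-11*f)*A - 24) = (A + f) + (-11*A*f - 24) = (A + f) + (-24 - 11*A*f) = -24 + A + f - 11*A*f)
w(-262) - B(-682, -277) = 14 - (-24 - 277 - 682 - 11*(-277)*(-682)) = 14 - (-24 - 277 - 682 - 2078054) = 14 - 1*(-2079037) = 14 + 2079037 = 2079051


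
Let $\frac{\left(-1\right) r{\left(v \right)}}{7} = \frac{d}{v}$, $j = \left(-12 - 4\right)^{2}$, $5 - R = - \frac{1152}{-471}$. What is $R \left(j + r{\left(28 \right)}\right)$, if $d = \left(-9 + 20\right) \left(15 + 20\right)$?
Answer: $\frac{256239}{628} \approx 408.02$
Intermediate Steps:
$R = \frac{401}{157}$ ($R = 5 - - \frac{1152}{-471} = 5 - \left(-1152\right) \left(- \frac{1}{471}\right) = 5 - \frac{384}{157} = \frac{401}{157} \approx 2.5541$)
$d = 385$ ($d = 11 \cdot 35 = 385$)
$j = 256$ ($j = \left(-16\right)^{2} = 256$)
$r{\left(v \right)} = - \frac{2695}{v}$ ($r{\left(v \right)} = - 7 \frac{385}{v} = - \frac{2695}{v}$)
$R \left(j + r{\left(28 \right)}\right) = \frac{401 \left(256 - \frac{2695}{28}\right)}{157} = \frac{401 \left(256 - \frac{385}{4}\right)}{157} = \frac{401}{157} \cdot \frac{639}{4} = \frac{256239}{628}$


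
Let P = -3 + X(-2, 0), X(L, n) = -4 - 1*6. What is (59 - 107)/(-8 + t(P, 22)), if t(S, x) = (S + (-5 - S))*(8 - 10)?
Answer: -24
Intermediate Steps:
X(L, n) = -10 (X(L, n) = -4 - 6 = -10)
P = -13 (P = -3 - 10 = -13)
t(S, x) = 10 (t(S, x) = -5*(-2) = 10)
(59 - 107)/(-8 + t(P, 22)) = (59 - 107)/(-8 + 10) = -48/2 = -48*½ = -24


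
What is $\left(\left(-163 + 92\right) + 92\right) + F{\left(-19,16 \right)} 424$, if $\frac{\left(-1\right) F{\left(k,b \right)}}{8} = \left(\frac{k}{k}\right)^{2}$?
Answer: $-3371$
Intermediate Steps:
$F{\left(k,b \right)} = -8$ ($F{\left(k,b \right)} = - 8 \left(\frac{k}{k}\right)^{2} = - 8 \cdot 1^{2} = \left(-8\right) 1 = -8$)
$\left(\left(-163 + 92\right) + 92\right) + F{\left(-19,16 \right)} 424 = \left(\left(-163 + 92\right) + 92\right) - 3392 = \left(-71 + 92\right) - 3392 = 21 - 3392 = -3371$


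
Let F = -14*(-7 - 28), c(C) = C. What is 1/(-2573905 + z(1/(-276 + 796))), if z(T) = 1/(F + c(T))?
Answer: -254801/655833567385 ≈ -3.8851e-7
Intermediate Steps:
F = 490 (F = -14*(-35) = 490)
z(T) = 1/(490 + T)
1/(-2573905 + z(1/(-276 + 796))) = 1/(-2573905 + 1/(490 + 1/(-276 + 796))) = 1/(-2573905 + 1/(490 + 1/520)) = 1/(-2573905 + 1/(254801/520)) = 1/(-2573905 + 520/254801) = 1/(-655833567385/254801) = -254801/655833567385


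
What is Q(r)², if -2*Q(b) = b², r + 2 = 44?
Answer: 777924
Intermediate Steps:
r = 42 (r = -2 + 44 = 42)
Q(b) = -b²/2
Q(r)² = (-½*42²)² = (-½*1764)² = (-882)² = 777924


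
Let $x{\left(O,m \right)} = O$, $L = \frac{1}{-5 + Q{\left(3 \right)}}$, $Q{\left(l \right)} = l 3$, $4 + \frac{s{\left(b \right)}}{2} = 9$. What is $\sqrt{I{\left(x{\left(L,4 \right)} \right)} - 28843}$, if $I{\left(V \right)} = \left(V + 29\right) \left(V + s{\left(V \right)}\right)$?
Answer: $\frac{i \sqrt{456691}}{4} \approx 168.95 i$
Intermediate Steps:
$s{\left(b \right)} = 10$ ($s{\left(b \right)} = -8 + 2 \cdot 9 = -8 + 18 = 10$)
$Q{\left(l \right)} = 3 l$
$L = \frac{1}{4}$ ($L = \frac{1}{-5 + 3 \cdot 3} = \frac{1}{-5 + 9} = \frac{1}{4} \approx 0.25$)
$I{\left(V \right)} = \left(10 + V\right) \left(29 + V\right)$ ($I{\left(V \right)} = \left(V + 29\right) \left(V + 10\right) = \left(29 + V\right) \left(10 + V\right) = \left(10 + V\right) \left(29 + V\right)$)
$\sqrt{I{\left(x{\left(L,4 \right)} \right)} - 28843} = \sqrt{\left(290 + \left(\frac{1}{4}\right)^{2} + 39 \cdot \frac{1}{4}\right) - 28843} = \sqrt{\left(290 + \frac{1}{16} + \frac{39}{4}\right) - 28843} = \sqrt{\frac{4797}{16} - 28843} = \sqrt{- \frac{456691}{16}} = \frac{i \sqrt{456691}}{4}$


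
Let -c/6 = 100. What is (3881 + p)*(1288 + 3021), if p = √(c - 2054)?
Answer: 16723229 + 4309*I*√2654 ≈ 1.6723e+7 + 2.2199e+5*I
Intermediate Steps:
c = -600 (c = -6*100 = -600)
p = I*√2654 (p = √(-600 - 2054) = √(-2654) = I*√2654 ≈ 51.517*I)
(3881 + p)*(1288 + 3021) = (3881 + I*√2654)*(1288 + 3021) = (3881 + I*√2654)*4309 = 16723229 + 4309*I*√2654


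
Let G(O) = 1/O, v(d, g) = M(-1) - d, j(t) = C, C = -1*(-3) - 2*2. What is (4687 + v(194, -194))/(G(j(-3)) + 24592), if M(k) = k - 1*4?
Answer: 1496/8197 ≈ 0.18251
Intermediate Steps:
M(k) = -4 + k (M(k) = k - 4 = -4 + k)
C = -1 (C = 3 - 4 = -1)
j(t) = -1
v(d, g) = -5 - d (v(d, g) = (-4 - 1) - d = -5 - d)
(4687 + v(194, -194))/(G(j(-3)) + 24592) = (4687 + (-5 - 1*194))/(1/(-1) + 24592) = (4687 + (-5 - 194))/(-1 + 24592) = (4687 - 199)/24591 = 4488*(1/24591) = 1496/8197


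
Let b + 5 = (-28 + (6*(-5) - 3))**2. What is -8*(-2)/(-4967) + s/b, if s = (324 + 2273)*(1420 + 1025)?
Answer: 31538726599/18457372 ≈ 1708.7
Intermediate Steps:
s = 6349665 (s = 2597*2445 = 6349665)
b = 3716 (b = -5 + (-28 + (6*(-5) - 3))**2 = -5 + (-28 + (-30 - 3))**2 = -5 + (-28 - 33)**2 = -5 + (-61)**2 = -5 + 3721 = 3716)
-8*(-2)/(-4967) + s/b = -8*(-2)/(-4967) + 6349665/3716 = 16*(-1/4967) + 6349665*(1/3716) = -16/4967 + 6349665/3716 = 31538726599/18457372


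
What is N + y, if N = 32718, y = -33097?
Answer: -379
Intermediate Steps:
N + y = 32718 - 33097 = -379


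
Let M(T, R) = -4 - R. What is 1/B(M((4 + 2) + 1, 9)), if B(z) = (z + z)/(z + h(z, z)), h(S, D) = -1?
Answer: 7/13 ≈ 0.53846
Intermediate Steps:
B(z) = 2*z/(-1 + z) (B(z) = (z + z)/(z - 1) = (2*z)/(-1 + z) = 2*z/(-1 + z))
1/B(M((4 + 2) + 1, 9)) = 1/(2*(-4 - 1*9)/(-1 + (-4 - 1*9))) = 1/(2*(-4 - 9)/(-1 + (-4 - 9))) = 1/(2*(-13)/(-1 - 13)) = 1/(2*(-13)/(-14)) = 1/(2*(-13)*(-1/14)) = 1/(13/7) = 7/13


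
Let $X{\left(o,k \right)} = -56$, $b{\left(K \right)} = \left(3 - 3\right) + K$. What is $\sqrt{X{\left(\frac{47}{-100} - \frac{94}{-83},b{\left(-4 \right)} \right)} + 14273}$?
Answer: $\sqrt{14217} \approx 119.24$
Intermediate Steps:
$b{\left(K \right)} = K$ ($b{\left(K \right)} = 0 + K = K$)
$\sqrt{X{\left(\frac{47}{-100} - \frac{94}{-83},b{\left(-4 \right)} \right)} + 14273} = \sqrt{-56 + 14273} = \sqrt{14217}$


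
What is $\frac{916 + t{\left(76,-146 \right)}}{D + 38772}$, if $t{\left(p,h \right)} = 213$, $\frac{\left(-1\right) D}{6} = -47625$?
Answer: $\frac{1129}{324522} \approx 0.003479$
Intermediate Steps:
$D = 285750$ ($D = \left(-6\right) \left(-47625\right) = 285750$)
$\frac{916 + t{\left(76,-146 \right)}}{D + 38772} = \frac{916 + 213}{285750 + 38772} = \frac{1129}{324522}$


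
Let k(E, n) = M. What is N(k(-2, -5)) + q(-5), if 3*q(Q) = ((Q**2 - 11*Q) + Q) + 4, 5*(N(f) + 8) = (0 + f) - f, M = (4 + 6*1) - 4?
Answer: 55/3 ≈ 18.333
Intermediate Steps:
M = 6 (M = (4 + 6) - 4 = 10 - 4 = 6)
k(E, n) = 6
N(f) = -8 (N(f) = -8 + ((0 + f) - f)/5 = -8 + (f - f)/5 = -8 + (1/5)*0 = -8 + 0 = -8)
q(Q) = 4/3 - 10*Q/3 + Q**2/3 (q(Q) = (((Q**2 - 11*Q) + Q) + 4)/3 = ((Q**2 - 10*Q) + 4)/3 = (4 + Q**2 - 10*Q)/3 = 4/3 - 10*Q/3 + Q**2/3)
N(k(-2, -5)) + q(-5) = -8 + (4/3 - 10/3*(-5) + (1/3)*(-5)**2) = -8 + (4/3 + 50/3 + (1/3)*25) = -8 + (4/3 + 50/3 + 25/3) = -8 + 79/3 = 55/3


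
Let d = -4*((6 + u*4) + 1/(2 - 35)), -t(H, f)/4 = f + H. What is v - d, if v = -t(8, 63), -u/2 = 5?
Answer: 4880/33 ≈ 147.88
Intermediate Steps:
u = -10 (u = -2*5 = -10)
t(H, f) = -4*H - 4*f (t(H, f) = -4*(f + H) = -4*(H + f) = -4*H - 4*f)
d = 4492/33 (d = -4*((6 - 10*4) + 1/(2 - 35)) = -4*((6 - 40) + 1/(-33)) = -4*(-34 - 1/33) = -4*(-1123/33) = 4492/33 ≈ 136.12)
v = 284 (v = -(-4*8 - 4*63) = -(-32 - 252) = -1*(-284) = 284)
v - d = 284 - 1*4492/33 = 284 - 4492/33 = 4880/33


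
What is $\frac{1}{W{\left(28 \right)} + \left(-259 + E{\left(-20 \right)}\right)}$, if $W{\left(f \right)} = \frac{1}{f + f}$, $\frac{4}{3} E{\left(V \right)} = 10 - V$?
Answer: $- \frac{56}{13243} \approx -0.0042287$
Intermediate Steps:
$E{\left(V \right)} = \frac{15}{2} - \frac{3 V}{4}$ ($E{\left(V \right)} = \frac{3 \left(10 - V\right)}{4} = \frac{15}{2} - \frac{3 V}{4}$)
$W{\left(f \right)} = \frac{1}{2 f}$
$\frac{1}{W{\left(28 \right)} + \left(-259 + E{\left(-20 \right)}\right)} = \frac{1}{\frac{1}{2 \cdot 28} + \left(-259 + \left(\frac{15}{2} - -15\right)\right)} = \frac{1}{\frac{1}{2} \cdot \frac{1}{28} + \left(-259 + \left(\frac{15}{2} + 15\right)\right)} = \frac{1}{\frac{1}{56} + \left(-259 + \frac{45}{2}\right)} = \frac{1}{\frac{1}{56} - \frac{473}{2}} = \frac{1}{- \frac{13243}{56}} = - \frac{56}{13243}$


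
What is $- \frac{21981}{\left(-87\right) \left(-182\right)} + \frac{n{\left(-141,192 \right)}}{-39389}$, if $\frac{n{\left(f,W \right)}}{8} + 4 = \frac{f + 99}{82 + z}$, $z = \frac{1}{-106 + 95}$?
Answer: $- \frac{37122829017}{26759074706} \approx -1.3873$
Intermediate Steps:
$z = - \frac{1}{11}$ ($z = \frac{1}{-11} = - \frac{1}{11} \approx -0.090909$)
$n{\left(f,W \right)} = - \frac{20120}{901} + \frac{88 f}{901}$ ($n{\left(f,W \right)} = -32 + 8 \frac{f + 99}{82 - \frac{1}{11}} = -32 + 8 \frac{99 + f}{\frac{901}{11}} = -32 + 8 \left(99 + f\right) \frac{11}{901} = -32 + 8 \left(\frac{1089}{901} + \frac{11 f}{901}\right) = -32 + \left(\frac{8712}{901} + \frac{88 f}{901}\right) = - \frac{20120}{901} + \frac{88 f}{901}$)
$- \frac{21981}{\left(-87\right) \left(-182\right)} + \frac{n{\left(-141,192 \right)}}{-39389} = - \frac{21981}{\left(-87\right) \left(-182\right)} + \frac{- \frac{20120}{901} + \frac{88}{901} \left(-141\right)}{-39389} = - \frac{21981}{15834} + \left(- \frac{20120}{901} - \frac{12408}{901}\right) \left(- \frac{1}{39389}\right) = \left(-21981\right) \frac{1}{15834} - - \frac{32528}{35489489} = - \frac{7327}{5278} + \frac{32528}{35489489} = - \frac{37122829017}{26759074706}$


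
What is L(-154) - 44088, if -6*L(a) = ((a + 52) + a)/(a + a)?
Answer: -10184360/231 ≈ -44088.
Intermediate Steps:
L(a) = -(52 + 2*a)/(12*a) (L(a) = -((a + 52) + a)/(6*(a + a)) = -((52 + a) + a)/(6*(2*a)) = -(52 + 2*a)*1/(2*a)/6 = -(52 + 2*a)/(12*a))
L(-154) - 44088 = (⅙)*(-26 - 1*(-154))/(-154) - 44088 = (⅙)*(-1/154)*(-26 + 154) - 44088 = (⅙)*(-1/154)*128 - 44088 = -32/231 - 44088 = -10184360/231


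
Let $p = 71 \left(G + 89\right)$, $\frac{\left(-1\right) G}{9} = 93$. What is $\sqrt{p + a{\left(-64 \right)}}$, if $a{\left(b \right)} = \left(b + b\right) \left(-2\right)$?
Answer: $2 i \sqrt{13213} \approx 229.9 i$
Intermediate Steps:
$G = -837$ ($G = \left(-9\right) 93 = -837$)
$a{\left(b \right)} = - 4 b$ ($a{\left(b \right)} = 2 b \left(-2\right) = - 4 b$)
$p = -53108$ ($p = 71 \left(-837 + 89\right) = 71 \left(-748\right) = -53108$)
$\sqrt{p + a{\left(-64 \right)}} = \sqrt{-53108 - -256} = \sqrt{-53108 + 256} = \sqrt{-52852} = 2 i \sqrt{13213}$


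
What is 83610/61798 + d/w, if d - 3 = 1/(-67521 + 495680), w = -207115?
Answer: 3707150425383703/2740066196555215 ≈ 1.3529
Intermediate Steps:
d = 1284478/428159 (d = 3 + 1/(-67521 + 495680) = 3 + 1/428159 = 1284478/428159 ≈ 3.0000)
83610/61798 + d/w = 83610/61798 + (1284478/428159)/(-207115) = 83610*(1/61798) + (1284478/428159)*(-1/207115) = 41805/30899 - 1284478/88678151285 = 3707150425383703/2740066196555215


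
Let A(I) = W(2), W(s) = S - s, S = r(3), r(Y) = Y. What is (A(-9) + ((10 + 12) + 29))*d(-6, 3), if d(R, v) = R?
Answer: -312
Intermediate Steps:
S = 3
W(s) = 3 - s
A(I) = 1 (A(I) = 3 - 1*2 = 3 - 2 = 1)
(A(-9) + ((10 + 12) + 29))*d(-6, 3) = (1 + ((10 + 12) + 29))*(-6) = (1 + (22 + 29))*(-6) = (1 + 51)*(-6) = 52*(-6) = -312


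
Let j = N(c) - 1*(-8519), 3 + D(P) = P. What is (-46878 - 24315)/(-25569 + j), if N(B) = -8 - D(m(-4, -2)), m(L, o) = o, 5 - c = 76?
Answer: 71193/17053 ≈ 4.1748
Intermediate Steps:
c = -71 (c = 5 - 1*76 = 5 - 76 = -71)
D(P) = -3 + P
N(B) = -3 (N(B) = -8 - (-3 - 2) = -8 - 1*(-5) = -8 + 5 = -3)
j = 8516 (j = -3 - 1*(-8519) = -3 + 8519 = 8516)
(-46878 - 24315)/(-25569 + j) = (-46878 - 24315)/(-25569 + 8516) = -71193/(-17053) = -71193*(-1/17053) = 71193/17053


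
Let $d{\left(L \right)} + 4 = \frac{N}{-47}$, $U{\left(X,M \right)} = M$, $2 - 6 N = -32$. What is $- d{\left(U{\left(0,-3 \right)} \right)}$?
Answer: $\frac{581}{141} \approx 4.1206$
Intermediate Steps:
$N = \frac{17}{3}$ ($N = \frac{1}{3} - - \frac{16}{3} = \frac{1}{3} + \frac{16}{3} = \frac{17}{3} \approx 5.6667$)
$d{\left(L \right)} = - \frac{581}{141}$ ($d{\left(L \right)} = -4 + \frac{17}{3 \left(-47\right)} = -4 + \frac{17}{3} \left(- \frac{1}{47}\right) = -4 - \frac{17}{141} = - \frac{581}{141}$)
$- d{\left(U{\left(0,-3 \right)} \right)} = \left(-1\right) \left(- \frac{581}{141}\right) = \frac{581}{141}$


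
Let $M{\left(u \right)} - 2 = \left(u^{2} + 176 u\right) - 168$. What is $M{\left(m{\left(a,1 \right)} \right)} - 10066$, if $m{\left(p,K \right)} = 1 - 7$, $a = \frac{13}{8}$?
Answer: $-11252$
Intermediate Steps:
$a = \frac{13}{8}$ ($a = 13 \cdot \frac{1}{8} = \frac{13}{8} \approx 1.625$)
$m{\left(p,K \right)} = -6$ ($m{\left(p,K \right)} = 1 - 7 = -6$)
$M{\left(u \right)} = -166 + u^{2} + 176 u$ ($M{\left(u \right)} = 2 - \left(168 - u^{2} - 176 u\right) = 2 + \left(-168 + u^{2} + 176 u\right) = -166 + u^{2} + 176 u$)
$M{\left(m{\left(a,1 \right)} \right)} - 10066 = \left(-166 + \left(-6\right)^{2} + 176 \left(-6\right)\right) - 10066 = \left(-166 + 36 - 1056\right) - 10066 = -1186 - 10066 = -11252$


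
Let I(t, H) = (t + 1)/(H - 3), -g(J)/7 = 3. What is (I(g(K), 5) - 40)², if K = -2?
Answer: 2500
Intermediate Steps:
g(J) = -21 (g(J) = -7*3 = -21)
I(t, H) = (1 + t)/(-3 + H)
(I(g(K), 5) - 40)² = ((1 - 21)/(-3 + 5) - 40)² = (-20/2 - 40)² = ((½)*(-20) - 40)² = (-10 - 40)² = (-50)² = 2500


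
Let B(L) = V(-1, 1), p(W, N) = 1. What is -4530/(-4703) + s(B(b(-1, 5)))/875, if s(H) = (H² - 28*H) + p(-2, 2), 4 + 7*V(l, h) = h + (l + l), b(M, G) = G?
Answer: 199180712/201641125 ≈ 0.98780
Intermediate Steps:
V(l, h) = -4/7 + h/7 + 2*l/7 (V(l, h) = -4/7 + (h + (l + l))/7 = -4/7 + (h + 2*l)/7 = -4/7 + (h/7 + 2*l/7) = -4/7 + h/7 + 2*l/7)
B(L) = -5/7 (B(L) = -4/7 + (⅐)*1 + (2/7)*(-1) = -4/7 + ⅐ - 2/7 = -5/7)
s(H) = 1 + H² - 28*H (s(H) = (H² - 28*H) + 1 = 1 + H² - 28*H)
-4530/(-4703) + s(B(b(-1, 5)))/875 = -4530/(-4703) + (1 + (-5/7)² - 28*(-5/7))/875 = -4530*(-1/4703) + (1 + 25/49 + 20)*(1/875) = 4530/4703 + (1054/49)*(1/875) = 4530/4703 + 1054/42875 = 199180712/201641125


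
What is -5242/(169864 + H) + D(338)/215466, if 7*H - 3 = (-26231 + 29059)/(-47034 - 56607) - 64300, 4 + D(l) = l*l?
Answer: 2082929172829526/4186156602182893 ≈ 0.49758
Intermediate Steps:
D(l) = -4 + l² (D(l) = -4 + l*l = -4 + l²)
H = -6663808205/725487 (H = 3/7 + ((-26231 + 29059)/(-47034 - 56607) - 64300)/7 = 3/7 + (2828/(-103641) - 64300)/7 = 3/7 + (2828*(-1/103641) - 64300)/7 = 3/7 + (-2828/103641 - 64300)/7 = 3/7 + (⅐)*(-6664119128/103641) = 3/7 - 6664119128/725487 = -6663808205/725487 ≈ -9185.3)
-5242/(169864 + H) + D(338)/215466 = -5242/(169864 - 6663808205/725487) + (-4 + 338²)/215466 = -5242/116570315563/725487 + (-4 + 114244)*(1/215466) = -5242*725487/116570315563 + 114240*(1/215466) = -3803002854/116570315563 + 19040/35911 = 2082929172829526/4186156602182893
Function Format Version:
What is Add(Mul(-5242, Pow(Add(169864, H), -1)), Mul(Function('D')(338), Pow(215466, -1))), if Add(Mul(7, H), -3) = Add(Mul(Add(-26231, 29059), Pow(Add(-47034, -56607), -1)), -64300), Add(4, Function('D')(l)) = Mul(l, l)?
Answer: Rational(2082929172829526, 4186156602182893) ≈ 0.49758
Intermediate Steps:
Function('D')(l) = Add(-4, Pow(l, 2)) (Function('D')(l) = Add(-4, Mul(l, l)) = Add(-4, Pow(l, 2)))
H = Rational(-6663808205, 725487) (H = Add(Rational(3, 7), Mul(Rational(1, 7), Add(Mul(Add(-26231, 29059), Pow(Add(-47034, -56607), -1)), -64300))) = Add(Rational(3, 7), Mul(Rational(1, 7), Add(Mul(2828, Pow(-103641, -1)), -64300))) = Add(Rational(3, 7), Mul(Rational(1, 7), Add(Mul(2828, Rational(-1, 103641)), -64300))) = Add(Rational(3, 7), Mul(Rational(1, 7), Add(Rational(-2828, 103641), -64300))) = Add(Rational(3, 7), Mul(Rational(1, 7), Rational(-6664119128, 103641))) = Add(Rational(3, 7), Rational(-6664119128, 725487)) = Rational(-6663808205, 725487) ≈ -9185.3)
Add(Mul(-5242, Pow(Add(169864, H), -1)), Mul(Function('D')(338), Pow(215466, -1))) = Add(Mul(-5242, Pow(Add(169864, Rational(-6663808205, 725487)), -1)), Mul(Add(-4, Pow(338, 2)), Pow(215466, -1))) = Add(Mul(-5242, Pow(Rational(116570315563, 725487), -1)), Mul(Add(-4, 114244), Rational(1, 215466))) = Add(Mul(-5242, Rational(725487, 116570315563)), Mul(114240, Rational(1, 215466))) = Add(Rational(-3803002854, 116570315563), Rational(19040, 35911)) = Rational(2082929172829526, 4186156602182893)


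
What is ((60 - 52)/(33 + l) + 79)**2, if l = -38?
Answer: 149769/25 ≈ 5990.8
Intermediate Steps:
((60 - 52)/(33 + l) + 79)**2 = ((60 - 52)/(33 - 38) + 79)**2 = (8/(-5) + 79)**2 = (8*(-1/5) + 79)**2 = (-8/5 + 79)**2 = (387/5)**2 = 149769/25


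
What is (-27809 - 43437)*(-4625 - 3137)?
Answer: 553011452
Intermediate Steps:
(-27809 - 43437)*(-4625 - 3137) = -71246*(-7762) = 553011452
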